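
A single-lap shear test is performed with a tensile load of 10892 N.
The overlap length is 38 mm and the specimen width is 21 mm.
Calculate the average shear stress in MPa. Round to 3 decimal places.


Shear stress = F / (overlap * width)
= 10892 / (38 * 21)
= 10892 / 798
= 13.649 MPa

13.649


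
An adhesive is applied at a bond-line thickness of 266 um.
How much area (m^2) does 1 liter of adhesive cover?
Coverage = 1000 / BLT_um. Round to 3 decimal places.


Coverage = 1000 / 266 = 3.759 m^2

3.759


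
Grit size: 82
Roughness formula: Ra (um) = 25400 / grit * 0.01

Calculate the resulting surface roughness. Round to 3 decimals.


Ra = 25400 / 82 * 0.01
= 3.098 um

3.098


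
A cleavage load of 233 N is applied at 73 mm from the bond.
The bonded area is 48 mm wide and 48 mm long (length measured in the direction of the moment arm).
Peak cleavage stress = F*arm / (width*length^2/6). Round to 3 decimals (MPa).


Moment = 233 * 73 = 17009 N*mm
Section modulus = 48 * 2304 / 6 = 110592 / 6 mm^3
Stress = 17009 / (110592 / 6) = 102054 / 110592
= 0.923 MPa

0.923


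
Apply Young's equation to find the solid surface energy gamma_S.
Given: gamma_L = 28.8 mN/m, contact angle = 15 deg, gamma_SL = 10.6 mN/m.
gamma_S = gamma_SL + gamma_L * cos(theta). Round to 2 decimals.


theta_rad = 15 * pi/180 = 0.261799
gamma_S = 10.6 + 28.8 * cos(0.261799)
= 38.42 mN/m

38.42


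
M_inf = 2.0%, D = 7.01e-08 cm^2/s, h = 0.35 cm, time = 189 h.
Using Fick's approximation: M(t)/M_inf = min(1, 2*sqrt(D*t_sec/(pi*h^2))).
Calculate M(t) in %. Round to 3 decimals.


t = 680400 s
ratio = min(1, 2*sqrt(7.01e-08*680400/(pi*0.1225)))
= 0.704090
M(t) = 2.0 * 0.704090 = 1.408%

1.408


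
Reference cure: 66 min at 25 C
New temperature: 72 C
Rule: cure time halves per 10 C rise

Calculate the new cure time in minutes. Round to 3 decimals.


factor = 2^((72-25)/10) = 25.9921
t_new = 66 / 25.9921 = 2.539 min

2.539


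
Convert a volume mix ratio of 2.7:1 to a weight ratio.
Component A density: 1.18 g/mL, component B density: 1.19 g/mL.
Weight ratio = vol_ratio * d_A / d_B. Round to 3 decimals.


= 2.7 * 1.18 / 1.19 = 2.677

2.677


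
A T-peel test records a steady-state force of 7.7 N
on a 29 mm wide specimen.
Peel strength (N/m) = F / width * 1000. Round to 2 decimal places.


Peel strength = 7.7 / 29 * 1000
= 265.52 N/m

265.52


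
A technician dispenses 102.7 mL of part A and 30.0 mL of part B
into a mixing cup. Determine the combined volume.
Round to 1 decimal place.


Combined volume = 102.7 + 30.0
= 132.7 mL

132.7


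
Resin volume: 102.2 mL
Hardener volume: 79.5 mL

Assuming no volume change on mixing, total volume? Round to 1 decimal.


V_total = 102.2 + 79.5 = 181.7 mL

181.7


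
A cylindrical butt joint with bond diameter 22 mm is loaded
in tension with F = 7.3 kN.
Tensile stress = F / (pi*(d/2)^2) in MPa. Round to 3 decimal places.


Area = pi * (22/2)^2 = 380.1327 mm^2
Stress = 7.3*1000 / 380.1327
= 19.204 MPa

19.204


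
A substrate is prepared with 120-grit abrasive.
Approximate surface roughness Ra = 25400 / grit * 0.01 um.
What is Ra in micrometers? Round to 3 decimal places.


Ra = 25400 / 120 * 0.01 = 2.117 um

2.117


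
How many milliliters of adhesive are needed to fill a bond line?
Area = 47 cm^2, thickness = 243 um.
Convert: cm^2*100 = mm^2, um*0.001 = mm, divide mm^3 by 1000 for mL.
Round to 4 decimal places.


= (47 * 100) * (243 * 0.001) / 1000
= 1.1421 mL

1.1421


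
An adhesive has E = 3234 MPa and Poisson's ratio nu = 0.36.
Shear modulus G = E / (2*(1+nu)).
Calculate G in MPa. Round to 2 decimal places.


G = 3234 / (2*(1+0.36))
= 3234 / 2.72
= 1188.97 MPa

1188.97


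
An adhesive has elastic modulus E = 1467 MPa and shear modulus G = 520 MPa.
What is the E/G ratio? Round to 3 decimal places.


E/G = 1467 / 520 = 2.821

2.821


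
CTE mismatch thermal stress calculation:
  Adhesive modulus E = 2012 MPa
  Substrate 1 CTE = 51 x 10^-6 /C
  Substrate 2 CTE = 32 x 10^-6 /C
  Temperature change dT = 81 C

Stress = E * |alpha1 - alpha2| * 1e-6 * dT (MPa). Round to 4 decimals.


delta_alpha = |51 - 32| = 19 x 10^-6/C
Stress = 2012 * 19e-6 * 81
= 3.0965 MPa

3.0965


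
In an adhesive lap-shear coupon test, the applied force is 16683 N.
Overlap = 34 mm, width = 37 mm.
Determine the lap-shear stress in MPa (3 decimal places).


stress = F / (overlap * width)
= 16683 / (34 * 37)
= 13.262 MPa

13.262


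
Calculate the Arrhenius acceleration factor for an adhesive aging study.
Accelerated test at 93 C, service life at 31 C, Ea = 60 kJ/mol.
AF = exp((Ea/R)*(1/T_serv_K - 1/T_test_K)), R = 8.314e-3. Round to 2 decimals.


T_test = 366.15 K, T_serv = 304.15 K
Ea/R = 60 / 0.008314 = 7216.74
AF = exp(7216.74 * (1/304.15 - 1/366.15))
= 55.58

55.58


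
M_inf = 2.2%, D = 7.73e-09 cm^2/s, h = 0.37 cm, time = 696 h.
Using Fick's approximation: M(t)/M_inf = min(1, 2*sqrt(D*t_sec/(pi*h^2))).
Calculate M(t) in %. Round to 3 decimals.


t = 2505600 s
ratio = min(1, 2*sqrt(7.73e-09*2505600/(pi*0.1369)))
= 0.424423
M(t) = 2.2 * 0.424423 = 0.934%

0.934


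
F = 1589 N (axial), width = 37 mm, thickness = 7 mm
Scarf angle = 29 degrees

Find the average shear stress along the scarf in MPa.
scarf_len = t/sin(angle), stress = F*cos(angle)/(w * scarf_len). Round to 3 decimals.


scarf_len = 7/sin(29 deg) = 14.4387
cos(29 deg) = 0.874620
stress = 1589*0.874620/(37*14.4387) = 2.601 MPa

2.601


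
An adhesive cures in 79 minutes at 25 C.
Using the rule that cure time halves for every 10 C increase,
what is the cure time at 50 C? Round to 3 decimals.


Factor = 2^((50 - 25) / 10) = 5.6569
Cure time = 79 / 5.6569
= 13.965 minutes

13.965


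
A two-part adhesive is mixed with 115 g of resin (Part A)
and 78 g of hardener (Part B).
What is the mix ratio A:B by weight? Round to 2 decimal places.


Mix ratio = mass_A / mass_B
= 115 / 78
= 1.47

1.47


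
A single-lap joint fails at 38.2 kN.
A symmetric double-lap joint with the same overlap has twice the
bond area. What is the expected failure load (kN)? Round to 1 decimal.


Double-lap load = 2 * 38.2 = 76.4 kN

76.4


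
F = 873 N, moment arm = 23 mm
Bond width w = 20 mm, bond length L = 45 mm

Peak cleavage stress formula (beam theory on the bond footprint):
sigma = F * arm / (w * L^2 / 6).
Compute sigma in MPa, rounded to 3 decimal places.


sigma = (873 * 23) / (20 * 2025 / 6)
= 20079 * 6 / 40500
= 120474 / 40500
= 2.975 MPa

2.975


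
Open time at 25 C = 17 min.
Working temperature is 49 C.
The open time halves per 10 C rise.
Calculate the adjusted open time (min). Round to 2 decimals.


factor = 2^((49 - 25) / 10) = 5.2780
ot = 17 / 5.2780 = 3.22 min

3.22


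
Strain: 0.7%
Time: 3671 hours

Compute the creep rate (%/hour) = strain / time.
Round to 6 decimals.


Creep rate = 0.7 / 3671
= 0.000191 %/h

0.000191


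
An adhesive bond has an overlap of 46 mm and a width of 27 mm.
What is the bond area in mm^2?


Bond area = overlap * width
= 46 * 27
= 1242 mm^2

1242


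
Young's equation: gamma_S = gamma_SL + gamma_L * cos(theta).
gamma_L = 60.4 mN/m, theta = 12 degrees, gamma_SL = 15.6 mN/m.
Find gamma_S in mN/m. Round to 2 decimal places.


cos(12 deg) = 0.978148
gamma_S = 15.6 + 60.4 * 0.978148
= 74.68 mN/m

74.68


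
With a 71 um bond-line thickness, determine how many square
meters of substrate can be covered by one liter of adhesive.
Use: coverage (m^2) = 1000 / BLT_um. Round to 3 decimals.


Coverage = 1000 / 71 = 14.085 m^2

14.085


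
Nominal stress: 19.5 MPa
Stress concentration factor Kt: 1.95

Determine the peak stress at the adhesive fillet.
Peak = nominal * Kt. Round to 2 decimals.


Peak stress = 19.5 * 1.95
= 38.03 MPa

38.03


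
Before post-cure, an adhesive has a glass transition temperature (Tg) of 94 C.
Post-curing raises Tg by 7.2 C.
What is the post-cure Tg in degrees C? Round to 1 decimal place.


Tg_post = Tg_base + delta_Tg
= 94 + 7.2
= 101.2 C

101.2


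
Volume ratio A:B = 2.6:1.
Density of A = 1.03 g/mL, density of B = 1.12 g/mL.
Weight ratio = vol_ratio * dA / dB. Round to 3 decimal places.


Wt ratio = 2.6 * 1.03 / 1.12
= 2.391

2.391


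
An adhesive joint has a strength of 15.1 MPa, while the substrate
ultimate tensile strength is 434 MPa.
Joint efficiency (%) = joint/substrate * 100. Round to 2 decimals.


Efficiency = 15.1 / 434 * 100
= 3.48%

3.48


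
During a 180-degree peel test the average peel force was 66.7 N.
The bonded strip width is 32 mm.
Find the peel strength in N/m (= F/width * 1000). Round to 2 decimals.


Peel strength = F/width * 1000
= 66.7 / 32 * 1000
= 2084.38 N/m

2084.38


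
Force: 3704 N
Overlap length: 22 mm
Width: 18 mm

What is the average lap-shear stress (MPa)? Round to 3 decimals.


Average shear stress = F / (overlap * width)
= 3704 / (22 * 18)
= 9.354 MPa

9.354


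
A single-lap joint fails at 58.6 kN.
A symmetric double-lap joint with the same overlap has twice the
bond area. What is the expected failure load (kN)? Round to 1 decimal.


Double-lap load = 2 * 58.6 = 117.2 kN

117.2


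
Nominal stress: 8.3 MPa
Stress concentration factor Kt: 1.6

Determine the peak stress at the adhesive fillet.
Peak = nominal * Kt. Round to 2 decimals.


Peak stress = 8.3 * 1.6
= 13.28 MPa

13.28


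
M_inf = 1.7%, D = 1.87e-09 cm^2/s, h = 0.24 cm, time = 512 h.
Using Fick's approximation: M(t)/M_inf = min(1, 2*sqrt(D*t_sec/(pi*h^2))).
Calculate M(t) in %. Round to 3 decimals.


t = 1843200 s
ratio = min(1, 2*sqrt(1.87e-09*1843200/(pi*0.0576)))
= 0.276027
M(t) = 1.7 * 0.276027 = 0.469%

0.469


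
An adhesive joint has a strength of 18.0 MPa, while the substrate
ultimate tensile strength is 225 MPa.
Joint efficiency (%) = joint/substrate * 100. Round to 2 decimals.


Efficiency = 18.0 / 225 * 100
= 8.00%

8.00


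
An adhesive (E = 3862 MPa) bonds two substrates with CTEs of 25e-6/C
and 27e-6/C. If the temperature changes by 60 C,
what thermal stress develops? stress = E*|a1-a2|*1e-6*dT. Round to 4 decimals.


Stress = 3862 * |25 - 27| * 1e-6 * 60
= 0.4634 MPa

0.4634


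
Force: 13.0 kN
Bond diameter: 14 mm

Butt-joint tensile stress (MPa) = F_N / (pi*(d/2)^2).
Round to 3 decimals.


F_N = 13.0 * 1000 = 13000.0 N
A = pi*(7.0)^2 = 153.9380 mm^2
stress = 13000.0 / 153.9380 = 84.450 MPa

84.450


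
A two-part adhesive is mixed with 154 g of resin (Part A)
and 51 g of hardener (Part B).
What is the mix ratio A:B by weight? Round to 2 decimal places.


Mix ratio = mass_A / mass_B
= 154 / 51
= 3.02

3.02


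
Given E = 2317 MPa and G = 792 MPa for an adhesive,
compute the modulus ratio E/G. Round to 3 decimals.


E/G ratio = 2317 / 792 = 2.926

2.926


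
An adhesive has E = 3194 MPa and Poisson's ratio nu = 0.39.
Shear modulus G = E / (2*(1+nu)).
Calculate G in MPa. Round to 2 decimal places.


G = 3194 / (2*(1+0.39))
= 3194 / 2.78
= 1148.92 MPa

1148.92


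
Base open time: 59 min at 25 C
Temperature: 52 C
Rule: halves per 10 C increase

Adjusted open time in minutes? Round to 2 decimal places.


Acceleration = 2^((52-25)/10) = 6.4980
Open time = 59 / 6.4980 = 9.08 min

9.08


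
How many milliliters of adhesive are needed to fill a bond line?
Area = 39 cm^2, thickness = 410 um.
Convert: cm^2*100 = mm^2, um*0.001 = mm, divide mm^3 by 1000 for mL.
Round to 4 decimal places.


= (39 * 100) * (410 * 0.001) / 1000
= 1.5990 mL

1.5990


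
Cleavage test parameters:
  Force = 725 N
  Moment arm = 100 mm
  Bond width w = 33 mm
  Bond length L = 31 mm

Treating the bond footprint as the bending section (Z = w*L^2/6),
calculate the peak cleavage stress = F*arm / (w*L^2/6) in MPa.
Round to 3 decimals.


M = 725 * 100 = 72500 N*mm
Z = 33 * 31^2 / 6 = 31713 / 6 mm^3
sigma = M / Z = 6 * 72500 / 31713 = 435000 / 31713
= 13.717 MPa

13.717


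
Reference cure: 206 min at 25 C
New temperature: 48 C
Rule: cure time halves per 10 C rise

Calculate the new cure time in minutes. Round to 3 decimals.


factor = 2^((48-25)/10) = 4.9246
t_new = 206 / 4.9246 = 41.831 min

41.831


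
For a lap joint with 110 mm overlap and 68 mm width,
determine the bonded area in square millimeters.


Area = 110 * 68 = 7480 mm^2

7480


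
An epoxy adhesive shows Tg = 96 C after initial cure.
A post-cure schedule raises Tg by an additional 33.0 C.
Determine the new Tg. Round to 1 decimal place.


New Tg = 96 + 33.0
= 129.0 C

129.0


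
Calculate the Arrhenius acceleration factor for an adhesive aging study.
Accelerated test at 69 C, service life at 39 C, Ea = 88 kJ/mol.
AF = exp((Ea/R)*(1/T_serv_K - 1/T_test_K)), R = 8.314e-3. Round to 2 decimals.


T_test = 342.15 K, T_serv = 312.15 K
Ea/R = 88 / 0.008314 = 10584.56
AF = exp(10584.56 * (1/312.15 - 1/342.15))
= 19.55

19.55


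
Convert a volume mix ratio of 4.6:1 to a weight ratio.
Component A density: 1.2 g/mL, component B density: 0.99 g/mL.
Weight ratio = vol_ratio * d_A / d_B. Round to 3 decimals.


= 4.6 * 1.2 / 0.99 = 5.576

5.576


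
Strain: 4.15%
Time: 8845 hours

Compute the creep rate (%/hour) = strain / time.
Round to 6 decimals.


Creep rate = 4.15 / 8845
= 0.000469 %/h

0.000469


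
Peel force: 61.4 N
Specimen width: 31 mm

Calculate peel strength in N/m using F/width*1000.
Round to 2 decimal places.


Peel strength = 61.4 / 31 * 1000 = 1980.65 N/m

1980.65


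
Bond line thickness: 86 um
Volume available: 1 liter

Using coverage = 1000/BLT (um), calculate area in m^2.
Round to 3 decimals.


1 L = 1e6 mm^3, thickness = 86 um = 0.086 mm
Area = 1e6 / 0.086 mm^2 = (1e6 / 0.086) / 1e6 m^2 = 1000 / 86 m^2
= 11.628 m^2

11.628


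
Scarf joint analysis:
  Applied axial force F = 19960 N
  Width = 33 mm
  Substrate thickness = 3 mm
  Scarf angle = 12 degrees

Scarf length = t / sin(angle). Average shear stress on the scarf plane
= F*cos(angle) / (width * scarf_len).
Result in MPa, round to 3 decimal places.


Scarf length = 3 / sin(12 deg) = 14.4292 mm
cos(12 deg) = 0.978148
Shear = 19960 * 0.978148 / (33 * 14.4292)
= 41.002 MPa

41.002


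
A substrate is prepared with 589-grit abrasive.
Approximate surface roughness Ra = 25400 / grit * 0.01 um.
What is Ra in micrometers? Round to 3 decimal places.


Ra = 25400 / 589 * 0.01 = 0.431 um

0.431


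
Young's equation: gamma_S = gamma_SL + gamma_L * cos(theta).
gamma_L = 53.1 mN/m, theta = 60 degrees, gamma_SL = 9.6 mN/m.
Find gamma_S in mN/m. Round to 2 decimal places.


cos(60 deg) = 0.500000
gamma_S = 9.6 + 53.1 * 0.500000
= 36.15 mN/m

36.15


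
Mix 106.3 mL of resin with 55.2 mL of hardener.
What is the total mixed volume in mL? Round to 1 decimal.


Total = 106.3 + 55.2 = 161.5 mL

161.5


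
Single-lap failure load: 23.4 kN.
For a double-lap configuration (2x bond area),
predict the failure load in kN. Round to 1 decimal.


Failure load = 23.4 * 2 = 46.8 kN

46.8


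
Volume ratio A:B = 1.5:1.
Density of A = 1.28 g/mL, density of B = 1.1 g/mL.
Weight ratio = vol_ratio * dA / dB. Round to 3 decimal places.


Wt ratio = 1.5 * 1.28 / 1.1
= 1.745

1.745


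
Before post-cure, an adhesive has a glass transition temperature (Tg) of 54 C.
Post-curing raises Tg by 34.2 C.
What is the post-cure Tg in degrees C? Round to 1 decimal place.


Tg_post = Tg_base + delta_Tg
= 54 + 34.2
= 88.2 C

88.2


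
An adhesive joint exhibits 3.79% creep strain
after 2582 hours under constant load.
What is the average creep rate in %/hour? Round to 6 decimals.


Creep rate = strain / time
= 3.79 / 2582
= 0.001468 %/h

0.001468


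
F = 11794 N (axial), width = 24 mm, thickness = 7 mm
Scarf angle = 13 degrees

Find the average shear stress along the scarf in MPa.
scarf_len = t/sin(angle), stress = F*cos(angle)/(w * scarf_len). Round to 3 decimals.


scarf_len = 7/sin(13 deg) = 31.1179
cos(13 deg) = 0.974370
stress = 11794*0.974370/(24*31.1179) = 15.387 MPa

15.387


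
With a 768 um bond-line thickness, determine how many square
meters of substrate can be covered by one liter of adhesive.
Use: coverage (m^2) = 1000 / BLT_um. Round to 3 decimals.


Coverage = 1000 / 768 = 1.302 m^2

1.302


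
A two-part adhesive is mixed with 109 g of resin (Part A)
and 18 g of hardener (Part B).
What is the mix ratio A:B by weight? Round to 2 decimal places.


Mix ratio = mass_A / mass_B
= 109 / 18
= 6.06

6.06


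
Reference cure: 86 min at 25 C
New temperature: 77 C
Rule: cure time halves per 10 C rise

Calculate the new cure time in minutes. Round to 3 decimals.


factor = 2^((77-25)/10) = 36.7583
t_new = 86 / 36.7583 = 2.340 min

2.340


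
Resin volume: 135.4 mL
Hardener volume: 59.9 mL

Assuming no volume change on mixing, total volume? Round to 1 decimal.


V_total = 135.4 + 59.9 = 195.3 mL

195.3


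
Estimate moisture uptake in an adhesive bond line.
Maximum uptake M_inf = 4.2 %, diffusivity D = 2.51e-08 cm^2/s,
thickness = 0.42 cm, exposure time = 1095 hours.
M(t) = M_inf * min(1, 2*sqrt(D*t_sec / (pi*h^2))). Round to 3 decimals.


Convert time: 1095 h = 3942000 s
ratio = min(1, 2*sqrt(2.51e-08*3942000/(pi*0.42^2)))
= 0.845086
M(t) = 4.2 * 0.845086 = 3.549%

3.549


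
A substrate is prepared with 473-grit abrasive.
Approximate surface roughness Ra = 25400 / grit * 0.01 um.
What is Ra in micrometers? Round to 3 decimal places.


Ra = 25400 / 473 * 0.01 = 0.537 um

0.537


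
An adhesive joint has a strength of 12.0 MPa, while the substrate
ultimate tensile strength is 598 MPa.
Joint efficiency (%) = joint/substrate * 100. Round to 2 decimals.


Efficiency = 12.0 / 598 * 100
= 2.01%

2.01


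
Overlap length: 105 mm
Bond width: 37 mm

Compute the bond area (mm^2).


Bond area = 105 * 37 = 3885 mm^2

3885


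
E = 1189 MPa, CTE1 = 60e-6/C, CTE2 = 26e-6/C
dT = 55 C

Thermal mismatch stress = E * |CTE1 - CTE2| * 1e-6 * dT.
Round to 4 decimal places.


= 1189 * 34e-6 * 55
= 2.2234 MPa

2.2234


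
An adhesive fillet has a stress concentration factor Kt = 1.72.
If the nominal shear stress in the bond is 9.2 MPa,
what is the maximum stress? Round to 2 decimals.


Max stress = 9.2 * 1.72 = 15.82 MPa

15.82


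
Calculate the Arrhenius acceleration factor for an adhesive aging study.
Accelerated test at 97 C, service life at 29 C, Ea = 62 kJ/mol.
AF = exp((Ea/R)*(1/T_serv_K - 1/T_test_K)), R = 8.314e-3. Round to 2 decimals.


T_test = 370.15 K, T_serv = 302.15 K
Ea/R = 62 / 0.008314 = 7457.30
AF = exp(7457.30 * (1/302.15 - 1/370.15))
= 93.14

93.14


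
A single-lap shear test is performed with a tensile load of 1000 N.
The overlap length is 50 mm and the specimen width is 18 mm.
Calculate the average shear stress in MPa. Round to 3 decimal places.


Shear stress = F / (overlap * width)
= 1000 / (50 * 18)
= 1000 / 900
= 1.111 MPa

1.111


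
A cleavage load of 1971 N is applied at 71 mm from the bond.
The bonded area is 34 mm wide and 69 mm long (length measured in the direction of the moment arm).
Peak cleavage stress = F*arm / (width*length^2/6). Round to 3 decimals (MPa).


Moment = 1971 * 71 = 139941 N*mm
Section modulus = 34 * 4761 / 6 = 161874 / 6 mm^3
Stress = 139941 / (161874 / 6) = 839646 / 161874
= 5.187 MPa

5.187


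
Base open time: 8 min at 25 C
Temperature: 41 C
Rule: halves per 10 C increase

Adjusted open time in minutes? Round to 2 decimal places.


Acceleration = 2^((41-25)/10) = 3.0314
Open time = 8 / 3.0314 = 2.64 min

2.64


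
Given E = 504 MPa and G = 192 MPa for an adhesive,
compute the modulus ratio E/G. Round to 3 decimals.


E/G ratio = 504 / 192 = 2.625

2.625


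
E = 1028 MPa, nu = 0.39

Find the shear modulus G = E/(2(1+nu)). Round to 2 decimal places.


G = 1028 / (2 * 1.39)
= 369.78 MPa

369.78


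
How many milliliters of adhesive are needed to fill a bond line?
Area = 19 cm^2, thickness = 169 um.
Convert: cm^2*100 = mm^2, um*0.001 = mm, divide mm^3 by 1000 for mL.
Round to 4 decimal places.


= (19 * 100) * (169 * 0.001) / 1000
= 0.3211 mL

0.3211


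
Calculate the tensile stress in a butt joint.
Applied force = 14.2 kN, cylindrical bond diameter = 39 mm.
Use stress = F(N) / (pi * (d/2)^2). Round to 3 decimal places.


A = pi * 19.5^2 = 1194.5906 mm^2
sigma = 14200.0 / 1194.5906 = 11.887 MPa

11.887


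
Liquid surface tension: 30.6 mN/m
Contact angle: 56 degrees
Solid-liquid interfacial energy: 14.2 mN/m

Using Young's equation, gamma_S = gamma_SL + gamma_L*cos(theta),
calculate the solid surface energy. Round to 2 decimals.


gamma_S = 14.2 + 30.6 * cos(56)
= 31.31 mN/m

31.31


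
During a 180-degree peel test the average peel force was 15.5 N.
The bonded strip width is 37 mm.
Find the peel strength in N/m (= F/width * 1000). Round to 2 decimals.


Peel strength = F/width * 1000
= 15.5 / 37 * 1000
= 418.92 N/m

418.92


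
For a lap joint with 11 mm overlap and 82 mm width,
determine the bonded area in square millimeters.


Area = 11 * 82 = 902 mm^2

902


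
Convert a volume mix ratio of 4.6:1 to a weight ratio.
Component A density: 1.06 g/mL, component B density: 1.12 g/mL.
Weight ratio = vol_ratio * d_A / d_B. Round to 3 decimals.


= 4.6 * 1.06 / 1.12 = 4.354

4.354


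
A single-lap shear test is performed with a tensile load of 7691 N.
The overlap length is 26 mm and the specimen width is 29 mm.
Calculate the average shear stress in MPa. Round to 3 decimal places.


Shear stress = F / (overlap * width)
= 7691 / (26 * 29)
= 7691 / 754
= 10.200 MPa

10.200


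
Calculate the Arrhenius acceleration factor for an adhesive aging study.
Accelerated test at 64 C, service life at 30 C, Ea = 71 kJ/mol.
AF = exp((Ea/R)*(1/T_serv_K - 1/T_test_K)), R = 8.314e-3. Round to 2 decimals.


T_test = 337.15 K, T_serv = 303.15 K
Ea/R = 71 / 0.008314 = 8539.81
AF = exp(8539.81 * (1/303.15 - 1/337.15))
= 17.13

17.13


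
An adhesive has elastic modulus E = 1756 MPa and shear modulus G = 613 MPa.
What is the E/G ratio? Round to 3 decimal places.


E/G = 1756 / 613 = 2.865

2.865


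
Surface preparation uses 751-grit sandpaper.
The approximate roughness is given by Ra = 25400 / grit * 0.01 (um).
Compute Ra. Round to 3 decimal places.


Ra = 25400 / 751 * 0.01
= 254 / 751
= 0.338 um

0.338


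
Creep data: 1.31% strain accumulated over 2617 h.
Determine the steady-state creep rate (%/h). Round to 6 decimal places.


Rate = 1.31 / 2617 = 0.000501 %/h

0.000501


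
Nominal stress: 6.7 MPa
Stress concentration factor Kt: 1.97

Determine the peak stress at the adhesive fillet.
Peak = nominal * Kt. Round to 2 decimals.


Peak stress = 6.7 * 1.97
= 13.20 MPa

13.20


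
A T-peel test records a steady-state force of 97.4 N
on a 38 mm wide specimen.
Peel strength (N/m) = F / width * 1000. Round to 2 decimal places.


Peel strength = 97.4 / 38 * 1000
= 2563.16 N/m

2563.16


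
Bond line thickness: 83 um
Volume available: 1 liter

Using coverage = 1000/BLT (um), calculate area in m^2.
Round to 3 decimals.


1 L = 1e6 mm^3, thickness = 83 um = 0.083 mm
Area = 1e6 / 0.083 mm^2 = (1e6 / 0.083) / 1e6 m^2 = 1000 / 83 m^2
= 12.048 m^2

12.048


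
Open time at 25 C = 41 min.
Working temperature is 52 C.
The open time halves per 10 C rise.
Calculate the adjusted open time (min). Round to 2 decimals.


factor = 2^((52 - 25) / 10) = 6.4980
ot = 41 / 6.4980 = 6.31 min

6.31


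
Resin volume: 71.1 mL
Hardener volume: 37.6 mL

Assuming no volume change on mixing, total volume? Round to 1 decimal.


V_total = 71.1 + 37.6 = 108.7 mL

108.7


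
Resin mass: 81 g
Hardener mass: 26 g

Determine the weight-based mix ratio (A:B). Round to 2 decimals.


Ratio = 81 / 26 = 3.12

3.12


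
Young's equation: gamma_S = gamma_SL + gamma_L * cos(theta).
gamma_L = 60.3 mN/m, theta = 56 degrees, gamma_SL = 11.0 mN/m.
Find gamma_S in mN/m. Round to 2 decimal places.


cos(56 deg) = 0.559193
gamma_S = 11.0 + 60.3 * 0.559193
= 44.72 mN/m

44.72


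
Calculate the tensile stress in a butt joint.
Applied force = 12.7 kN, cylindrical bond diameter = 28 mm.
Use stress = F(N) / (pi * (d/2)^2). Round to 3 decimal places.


A = pi * 14.0^2 = 615.7522 mm^2
sigma = 12700.0 / 615.7522 = 20.625 MPa

20.625


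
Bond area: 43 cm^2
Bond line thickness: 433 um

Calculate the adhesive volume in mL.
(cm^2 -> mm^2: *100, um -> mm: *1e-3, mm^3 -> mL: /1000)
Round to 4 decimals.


V = 43*100 * 433*1e-3 / 1000
= 1.8619 mL

1.8619


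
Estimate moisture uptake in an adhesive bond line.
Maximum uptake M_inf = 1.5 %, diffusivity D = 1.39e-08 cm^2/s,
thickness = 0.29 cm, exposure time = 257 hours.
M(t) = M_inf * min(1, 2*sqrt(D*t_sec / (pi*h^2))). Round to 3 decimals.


Convert time: 257 h = 925200 s
ratio = min(1, 2*sqrt(1.39e-08*925200/(pi*0.29^2)))
= 0.441248
M(t) = 1.5 * 0.441248 = 0.662%

0.662


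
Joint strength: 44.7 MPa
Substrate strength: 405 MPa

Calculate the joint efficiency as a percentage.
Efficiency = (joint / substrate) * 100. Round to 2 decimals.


Efficiency = (44.7 / 405) * 100 = 11.04%

11.04


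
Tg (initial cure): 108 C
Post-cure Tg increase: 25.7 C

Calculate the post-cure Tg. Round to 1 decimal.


Post-cure Tg = 108 + 25.7 = 133.7 C

133.7


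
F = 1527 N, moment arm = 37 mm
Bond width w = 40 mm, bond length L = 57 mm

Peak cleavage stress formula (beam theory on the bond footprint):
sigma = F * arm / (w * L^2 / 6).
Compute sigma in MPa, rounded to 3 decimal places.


sigma = (1527 * 37) / (40 * 3249 / 6)
= 56499 * 6 / 129960
= 338994 / 129960
= 2.608 MPa

2.608


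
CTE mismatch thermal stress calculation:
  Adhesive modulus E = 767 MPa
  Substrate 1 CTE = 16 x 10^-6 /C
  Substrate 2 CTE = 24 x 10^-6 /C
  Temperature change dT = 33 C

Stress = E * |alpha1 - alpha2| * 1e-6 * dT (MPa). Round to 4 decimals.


delta_alpha = |16 - 24| = 8 x 10^-6/C
Stress = 767 * 8e-6 * 33
= 0.2025 MPa

0.2025


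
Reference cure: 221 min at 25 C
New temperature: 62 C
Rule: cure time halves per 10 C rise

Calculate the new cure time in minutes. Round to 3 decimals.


factor = 2^((62-25)/10) = 12.9960
t_new = 221 / 12.9960 = 17.005 min

17.005


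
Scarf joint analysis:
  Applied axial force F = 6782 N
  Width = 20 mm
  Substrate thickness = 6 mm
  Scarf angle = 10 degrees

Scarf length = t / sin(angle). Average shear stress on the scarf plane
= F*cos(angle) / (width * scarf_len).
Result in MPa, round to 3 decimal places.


Scarf length = 6 / sin(10 deg) = 34.5526 mm
cos(10 deg) = 0.984808
Shear = 6782 * 0.984808 / (20 * 34.5526)
= 9.665 MPa

9.665


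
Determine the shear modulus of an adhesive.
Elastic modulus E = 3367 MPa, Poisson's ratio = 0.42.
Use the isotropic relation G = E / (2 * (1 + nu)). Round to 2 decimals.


G = 3367 / (2*(1+0.42)) = 3367 / 2.84
= 1185.56 MPa

1185.56


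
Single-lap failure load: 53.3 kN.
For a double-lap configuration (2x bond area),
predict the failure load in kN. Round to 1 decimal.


Failure load = 53.3 * 2 = 106.6 kN

106.6


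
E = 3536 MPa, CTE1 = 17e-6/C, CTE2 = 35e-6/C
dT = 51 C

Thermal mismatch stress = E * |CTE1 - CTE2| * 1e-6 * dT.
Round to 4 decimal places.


= 3536 * 18e-6 * 51
= 3.2460 MPa

3.2460


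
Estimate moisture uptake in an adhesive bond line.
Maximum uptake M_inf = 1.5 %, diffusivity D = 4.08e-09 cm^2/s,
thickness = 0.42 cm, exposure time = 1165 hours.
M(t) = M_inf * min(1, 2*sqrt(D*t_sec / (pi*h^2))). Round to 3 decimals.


Convert time: 1165 h = 4194000 s
ratio = min(1, 2*sqrt(4.08e-09*4194000/(pi*0.42^2)))
= 0.351439
M(t) = 1.5 * 0.351439 = 0.527%

0.527


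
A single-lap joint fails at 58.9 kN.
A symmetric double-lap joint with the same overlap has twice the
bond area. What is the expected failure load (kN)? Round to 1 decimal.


Double-lap load = 2 * 58.9 = 117.8 kN

117.8


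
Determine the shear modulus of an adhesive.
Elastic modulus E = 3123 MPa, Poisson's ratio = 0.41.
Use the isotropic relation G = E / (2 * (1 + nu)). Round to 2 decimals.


G = 3123 / (2*(1+0.41)) = 3123 / 2.82
= 1107.45 MPa

1107.45


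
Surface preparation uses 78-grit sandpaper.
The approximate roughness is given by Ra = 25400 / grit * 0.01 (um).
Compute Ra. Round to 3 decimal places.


Ra = 25400 / 78 * 0.01
= 254 / 78
= 3.256 um

3.256


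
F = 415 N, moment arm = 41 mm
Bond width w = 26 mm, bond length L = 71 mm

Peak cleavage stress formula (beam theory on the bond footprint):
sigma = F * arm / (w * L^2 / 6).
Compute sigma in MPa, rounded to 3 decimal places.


sigma = (415 * 41) / (26 * 5041 / 6)
= 17015 * 6 / 131066
= 102090 / 131066
= 0.779 MPa

0.779


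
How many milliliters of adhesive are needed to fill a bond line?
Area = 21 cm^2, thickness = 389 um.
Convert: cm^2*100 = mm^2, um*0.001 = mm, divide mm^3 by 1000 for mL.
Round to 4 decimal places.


= (21 * 100) * (389 * 0.001) / 1000
= 0.8169 mL

0.8169


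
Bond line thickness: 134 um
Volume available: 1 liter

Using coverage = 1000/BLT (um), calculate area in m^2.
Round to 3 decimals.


1 L = 1e6 mm^3, thickness = 134 um = 0.134 mm
Area = 1e6 / 0.134 mm^2 = (1e6 / 0.134) / 1e6 m^2 = 1000 / 134 m^2
= 7.463 m^2

7.463


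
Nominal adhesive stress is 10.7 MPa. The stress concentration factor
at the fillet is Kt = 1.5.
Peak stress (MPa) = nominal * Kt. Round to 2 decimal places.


Peak = 10.7 * 1.5 = 16.05 MPa

16.05


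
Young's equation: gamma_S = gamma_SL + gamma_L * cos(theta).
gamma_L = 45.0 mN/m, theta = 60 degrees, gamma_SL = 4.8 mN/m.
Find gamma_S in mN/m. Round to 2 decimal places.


cos(60 deg) = 0.500000
gamma_S = 4.8 + 45.0 * 0.500000
= 27.30 mN/m

27.30


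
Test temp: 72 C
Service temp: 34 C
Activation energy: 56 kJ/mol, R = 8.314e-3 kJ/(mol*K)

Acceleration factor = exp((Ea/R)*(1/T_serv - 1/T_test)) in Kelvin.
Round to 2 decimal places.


AF = exp((56/0.008314)*(1/307.15 - 1/345.15))
= 11.18

11.18


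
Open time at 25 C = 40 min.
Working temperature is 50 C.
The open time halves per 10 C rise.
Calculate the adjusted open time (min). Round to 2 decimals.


factor = 2^((50 - 25) / 10) = 5.6569
ot = 40 / 5.6569 = 7.07 min

7.07


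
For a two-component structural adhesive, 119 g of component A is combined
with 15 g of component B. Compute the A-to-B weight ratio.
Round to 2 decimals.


Weight ratio A:B = 119 / 15
= 7.93

7.93


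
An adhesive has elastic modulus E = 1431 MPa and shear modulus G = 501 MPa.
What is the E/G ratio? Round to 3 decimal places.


E/G = 1431 / 501 = 2.856

2.856


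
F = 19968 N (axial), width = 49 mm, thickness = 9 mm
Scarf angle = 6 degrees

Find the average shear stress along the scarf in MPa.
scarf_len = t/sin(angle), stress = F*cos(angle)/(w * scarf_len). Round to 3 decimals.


scarf_len = 9/sin(6 deg) = 86.1010
cos(6 deg) = 0.994522
stress = 19968*0.994522/(49*86.1010) = 4.707 MPa

4.707


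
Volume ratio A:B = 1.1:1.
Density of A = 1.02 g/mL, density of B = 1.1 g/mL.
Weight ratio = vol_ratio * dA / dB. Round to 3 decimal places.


Wt ratio = 1.1 * 1.02 / 1.1
= 1.020

1.020


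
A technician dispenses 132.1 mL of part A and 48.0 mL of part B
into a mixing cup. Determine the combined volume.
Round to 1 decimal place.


Combined volume = 132.1 + 48.0
= 180.1 mL

180.1


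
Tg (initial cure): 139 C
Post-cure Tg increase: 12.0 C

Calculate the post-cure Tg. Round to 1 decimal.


Post-cure Tg = 139 + 12.0 = 151.0 C

151.0


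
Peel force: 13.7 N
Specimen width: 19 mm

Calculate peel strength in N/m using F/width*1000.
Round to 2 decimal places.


Peel strength = 13.7 / 19 * 1000 = 721.05 N/m

721.05


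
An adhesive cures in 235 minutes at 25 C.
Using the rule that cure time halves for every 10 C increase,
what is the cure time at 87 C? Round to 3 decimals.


Factor = 2^((87 - 25) / 10) = 73.5167
Cure time = 235 / 73.5167
= 3.197 minutes

3.197


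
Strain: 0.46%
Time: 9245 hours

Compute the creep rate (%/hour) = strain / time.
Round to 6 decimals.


Creep rate = 0.46 / 9245
= 0.000050 %/h

0.000050


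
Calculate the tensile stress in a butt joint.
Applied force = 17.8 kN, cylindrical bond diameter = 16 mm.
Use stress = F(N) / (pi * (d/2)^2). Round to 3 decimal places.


A = pi * 8.0^2 = 201.0619 mm^2
sigma = 17800.0 / 201.0619 = 88.530 MPa

88.530


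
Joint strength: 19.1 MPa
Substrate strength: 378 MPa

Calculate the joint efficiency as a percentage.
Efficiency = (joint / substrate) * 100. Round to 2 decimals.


Efficiency = (19.1 / 378) * 100 = 5.05%

5.05


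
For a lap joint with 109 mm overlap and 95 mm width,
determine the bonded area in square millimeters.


Area = 109 * 95 = 10355 mm^2

10355


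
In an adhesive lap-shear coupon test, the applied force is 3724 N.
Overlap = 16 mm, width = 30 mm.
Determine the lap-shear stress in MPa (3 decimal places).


stress = F / (overlap * width)
= 3724 / (16 * 30)
= 7.758 MPa

7.758


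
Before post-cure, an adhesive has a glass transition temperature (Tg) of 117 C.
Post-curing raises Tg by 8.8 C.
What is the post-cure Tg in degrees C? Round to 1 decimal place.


Tg_post = Tg_base + delta_Tg
= 117 + 8.8
= 125.8 C

125.8


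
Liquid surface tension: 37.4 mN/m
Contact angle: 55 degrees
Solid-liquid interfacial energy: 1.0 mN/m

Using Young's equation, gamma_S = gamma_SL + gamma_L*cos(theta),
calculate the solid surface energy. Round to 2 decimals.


gamma_S = 1.0 + 37.4 * cos(55)
= 22.45 mN/m

22.45


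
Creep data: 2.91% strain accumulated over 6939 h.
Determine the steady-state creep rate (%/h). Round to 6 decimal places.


Rate = 2.91 / 6939 = 0.000419 %/h

0.000419


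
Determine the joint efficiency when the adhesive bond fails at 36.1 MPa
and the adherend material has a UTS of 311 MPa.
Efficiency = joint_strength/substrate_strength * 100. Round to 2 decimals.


Joint efficiency = 36.1 / 311 * 100
= 11.61%

11.61


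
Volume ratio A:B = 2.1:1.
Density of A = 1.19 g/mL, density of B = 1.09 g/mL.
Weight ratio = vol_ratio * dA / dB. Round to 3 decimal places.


Wt ratio = 2.1 * 1.19 / 1.09
= 2.293

2.293


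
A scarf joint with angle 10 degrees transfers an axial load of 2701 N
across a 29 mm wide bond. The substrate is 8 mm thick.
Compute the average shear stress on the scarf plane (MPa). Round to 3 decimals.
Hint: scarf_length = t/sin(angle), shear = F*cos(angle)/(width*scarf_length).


scarf_length = 8 / sin(10 deg) = 46.0702 mm
cos(10 deg) = 0.984808
shear stress = 2701 * 0.984808 / (29 * 46.0702)
= 1.991 MPa

1.991


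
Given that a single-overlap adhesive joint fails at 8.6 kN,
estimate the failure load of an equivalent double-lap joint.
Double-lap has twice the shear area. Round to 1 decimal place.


Double-lap factor = 2
Expected load = 8.6 * 2 = 17.2 kN

17.2


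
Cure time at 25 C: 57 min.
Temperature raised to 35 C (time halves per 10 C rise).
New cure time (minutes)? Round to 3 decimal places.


Acceleration factor = 2^(10/10) = 2.0000
New time = 57 / 2.0000 = 28.500 min

28.500


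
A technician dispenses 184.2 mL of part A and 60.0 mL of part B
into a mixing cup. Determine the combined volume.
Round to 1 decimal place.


Combined volume = 184.2 + 60.0
= 244.2 mL

244.2


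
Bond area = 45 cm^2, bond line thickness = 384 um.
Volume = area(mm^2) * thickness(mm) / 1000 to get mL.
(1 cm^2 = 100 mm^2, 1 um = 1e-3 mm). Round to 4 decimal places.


area_mm2 = 45 * 100 = 4500
blt_mm = 384 * 1e-3 = 0.384
vol_mm3 = 4500 * 0.384 = 1728.0
vol_mL = 1728.0 / 1000 = 1.7280 mL

1.7280


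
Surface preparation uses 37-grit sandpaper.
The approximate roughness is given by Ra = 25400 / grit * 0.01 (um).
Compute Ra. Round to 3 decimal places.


Ra = 25400 / 37 * 0.01
= 254 / 37
= 6.865 um

6.865


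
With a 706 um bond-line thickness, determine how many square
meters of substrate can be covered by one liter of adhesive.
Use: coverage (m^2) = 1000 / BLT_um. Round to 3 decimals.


Coverage = 1000 / 706 = 1.416 m^2

1.416


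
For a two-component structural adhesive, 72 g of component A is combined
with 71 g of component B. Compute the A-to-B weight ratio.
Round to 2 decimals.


Weight ratio A:B = 72 / 71
= 1.01

1.01


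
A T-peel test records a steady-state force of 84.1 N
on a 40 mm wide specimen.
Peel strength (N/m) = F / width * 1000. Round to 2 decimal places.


Peel strength = 84.1 / 40 * 1000
= 2102.50 N/m

2102.50


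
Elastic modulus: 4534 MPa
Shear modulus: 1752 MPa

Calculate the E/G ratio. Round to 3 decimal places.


E / G = 4534 / 1752 = 2.588

2.588


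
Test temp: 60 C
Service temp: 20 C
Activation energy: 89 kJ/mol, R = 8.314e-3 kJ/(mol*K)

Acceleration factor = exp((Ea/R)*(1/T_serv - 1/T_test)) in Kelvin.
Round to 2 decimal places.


AF = exp((89/0.008314)*(1/293.15 - 1/333.15))
= 80.19

80.19


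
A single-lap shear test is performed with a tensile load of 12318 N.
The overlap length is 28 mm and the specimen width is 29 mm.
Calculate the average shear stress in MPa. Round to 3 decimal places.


Shear stress = F / (overlap * width)
= 12318 / (28 * 29)
= 12318 / 812
= 15.170 MPa

15.170


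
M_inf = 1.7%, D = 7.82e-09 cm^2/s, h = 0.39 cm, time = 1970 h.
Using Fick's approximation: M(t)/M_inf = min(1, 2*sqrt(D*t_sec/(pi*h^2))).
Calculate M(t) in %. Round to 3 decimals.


t = 7092000 s
ratio = min(1, 2*sqrt(7.82e-09*7092000/(pi*0.1521)))
= 0.681362
M(t) = 1.7 * 0.681362 = 1.158%

1.158


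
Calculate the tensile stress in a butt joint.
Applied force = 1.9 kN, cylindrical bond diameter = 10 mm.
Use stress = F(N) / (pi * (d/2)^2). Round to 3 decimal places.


A = pi * 5.0^2 = 78.5398 mm^2
sigma = 1900.0 / 78.5398 = 24.192 MPa

24.192


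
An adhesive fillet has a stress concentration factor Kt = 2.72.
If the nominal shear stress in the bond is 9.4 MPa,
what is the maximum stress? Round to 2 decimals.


Max stress = 9.4 * 2.72 = 25.57 MPa

25.57


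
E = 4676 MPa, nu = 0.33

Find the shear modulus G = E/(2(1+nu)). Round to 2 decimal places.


G = 4676 / (2 * 1.33)
= 1757.89 MPa

1757.89


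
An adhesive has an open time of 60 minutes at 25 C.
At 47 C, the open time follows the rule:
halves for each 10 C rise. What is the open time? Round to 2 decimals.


Factor = 2^((47-25)/10) = 4.5948
Open time = 60 / 4.5948 = 13.06 min

13.06


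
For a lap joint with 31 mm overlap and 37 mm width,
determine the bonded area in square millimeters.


Area = 31 * 37 = 1147 mm^2

1147


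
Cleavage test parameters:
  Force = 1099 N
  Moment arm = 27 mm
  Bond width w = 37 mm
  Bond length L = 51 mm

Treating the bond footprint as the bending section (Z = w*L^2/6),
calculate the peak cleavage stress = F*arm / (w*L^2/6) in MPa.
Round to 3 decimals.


M = 1099 * 27 = 29673 N*mm
Z = 37 * 51^2 / 6 = 96237 / 6 mm^3
sigma = M / Z = 6 * 29673 / 96237 = 178038 / 96237
= 1.850 MPa

1.850


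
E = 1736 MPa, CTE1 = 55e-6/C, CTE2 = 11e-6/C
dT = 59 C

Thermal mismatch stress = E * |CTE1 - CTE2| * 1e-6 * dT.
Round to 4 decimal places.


= 1736 * 44e-6 * 59
= 4.5067 MPa

4.5067


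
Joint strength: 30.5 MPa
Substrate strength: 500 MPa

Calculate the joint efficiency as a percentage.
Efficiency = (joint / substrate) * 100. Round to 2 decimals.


Efficiency = (30.5 / 500) * 100 = 6.10%

6.10


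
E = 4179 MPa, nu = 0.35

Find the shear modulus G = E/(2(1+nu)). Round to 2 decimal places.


G = 4179 / (2 * 1.35)
= 1547.78 MPa

1547.78


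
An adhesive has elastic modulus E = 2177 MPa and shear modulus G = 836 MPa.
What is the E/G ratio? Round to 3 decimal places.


E/G = 2177 / 836 = 2.604

2.604


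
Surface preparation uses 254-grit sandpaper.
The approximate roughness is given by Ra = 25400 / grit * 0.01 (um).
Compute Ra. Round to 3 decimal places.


Ra = 25400 / 254 * 0.01
= 254 / 254
= 1.000 um

1.000


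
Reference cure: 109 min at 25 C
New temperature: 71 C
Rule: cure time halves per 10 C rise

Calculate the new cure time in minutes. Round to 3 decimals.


factor = 2^((71-25)/10) = 24.2515
t_new = 109 / 24.2515 = 4.495 min

4.495
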